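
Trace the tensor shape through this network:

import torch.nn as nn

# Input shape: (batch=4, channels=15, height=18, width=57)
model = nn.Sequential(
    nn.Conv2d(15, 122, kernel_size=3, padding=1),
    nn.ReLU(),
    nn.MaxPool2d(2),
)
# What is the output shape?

Input shape: (4, 15, 18, 57)
  -> after Conv2d: (4, 122, 18, 57)
  -> after ReLU: (4, 122, 18, 57)
Output shape: (4, 122, 9, 28)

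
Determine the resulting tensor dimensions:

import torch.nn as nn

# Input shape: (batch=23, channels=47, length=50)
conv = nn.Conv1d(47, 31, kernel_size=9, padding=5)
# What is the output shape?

Input shape: (23, 47, 50)
Output shape: (23, 31, 52)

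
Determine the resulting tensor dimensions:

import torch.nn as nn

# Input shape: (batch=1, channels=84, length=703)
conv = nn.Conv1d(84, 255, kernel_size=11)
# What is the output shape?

Input shape: (1, 84, 703)
Output shape: (1, 255, 693)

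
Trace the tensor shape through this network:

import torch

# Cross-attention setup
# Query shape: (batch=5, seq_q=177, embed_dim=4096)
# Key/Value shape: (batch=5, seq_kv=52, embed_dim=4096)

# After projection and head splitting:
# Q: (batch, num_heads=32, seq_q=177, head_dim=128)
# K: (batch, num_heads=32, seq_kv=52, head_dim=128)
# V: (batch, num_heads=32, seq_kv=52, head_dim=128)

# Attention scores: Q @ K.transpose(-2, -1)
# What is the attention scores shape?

Input shape: (5, 177, 4096)
Output shape: (5, 32, 177, 52)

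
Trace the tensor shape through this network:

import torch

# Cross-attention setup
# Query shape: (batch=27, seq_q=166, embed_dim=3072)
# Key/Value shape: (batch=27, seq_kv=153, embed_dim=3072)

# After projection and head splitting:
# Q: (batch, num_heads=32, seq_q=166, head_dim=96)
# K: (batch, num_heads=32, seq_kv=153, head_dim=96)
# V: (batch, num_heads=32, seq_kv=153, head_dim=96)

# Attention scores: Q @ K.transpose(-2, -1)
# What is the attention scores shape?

Input shape: (27, 166, 3072)
Output shape: (27, 32, 166, 153)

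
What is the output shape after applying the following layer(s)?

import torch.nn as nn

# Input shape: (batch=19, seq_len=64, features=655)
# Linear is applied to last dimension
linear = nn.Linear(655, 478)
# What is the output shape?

Input shape: (19, 64, 655)
Output shape: (19, 64, 478)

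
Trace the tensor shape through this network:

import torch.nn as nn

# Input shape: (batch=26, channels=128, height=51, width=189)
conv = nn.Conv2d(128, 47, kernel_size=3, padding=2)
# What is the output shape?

Input shape: (26, 128, 51, 189)
Output shape: (26, 47, 53, 191)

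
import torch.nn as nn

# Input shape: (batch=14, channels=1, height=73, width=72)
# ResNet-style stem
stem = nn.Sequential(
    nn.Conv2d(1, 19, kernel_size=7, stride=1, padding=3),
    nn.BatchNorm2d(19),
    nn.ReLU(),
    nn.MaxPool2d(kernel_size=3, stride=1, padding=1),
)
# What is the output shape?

Input shape: (14, 1, 73, 72)
  -> after Conv2d 7x7 stride=1: (14, 19, 73, 72)
Output shape: (14, 19, 73, 72)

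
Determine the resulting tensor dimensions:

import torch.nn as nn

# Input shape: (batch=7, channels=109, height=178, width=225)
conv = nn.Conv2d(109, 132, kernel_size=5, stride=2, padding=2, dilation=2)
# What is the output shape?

Input shape: (7, 109, 178, 225)
Output shape: (7, 132, 87, 111)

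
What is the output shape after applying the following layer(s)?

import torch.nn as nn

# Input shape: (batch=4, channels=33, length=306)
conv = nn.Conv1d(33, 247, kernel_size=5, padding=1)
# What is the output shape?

Input shape: (4, 33, 306)
Output shape: (4, 247, 304)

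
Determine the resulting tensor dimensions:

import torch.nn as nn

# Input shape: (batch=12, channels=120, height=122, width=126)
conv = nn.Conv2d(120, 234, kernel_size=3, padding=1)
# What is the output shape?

Input shape: (12, 120, 122, 126)
Output shape: (12, 234, 122, 126)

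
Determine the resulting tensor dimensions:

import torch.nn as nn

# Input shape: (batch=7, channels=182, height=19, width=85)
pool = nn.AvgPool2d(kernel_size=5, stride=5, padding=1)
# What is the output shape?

Input shape: (7, 182, 19, 85)
Output shape: (7, 182, 4, 17)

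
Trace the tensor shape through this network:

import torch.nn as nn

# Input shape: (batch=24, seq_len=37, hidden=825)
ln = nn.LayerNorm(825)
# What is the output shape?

Input shape: (24, 37, 825)
Output shape: (24, 37, 825)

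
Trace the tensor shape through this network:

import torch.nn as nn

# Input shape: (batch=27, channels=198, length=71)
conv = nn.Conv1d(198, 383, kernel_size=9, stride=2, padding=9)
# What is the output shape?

Input shape: (27, 198, 71)
Output shape: (27, 383, 41)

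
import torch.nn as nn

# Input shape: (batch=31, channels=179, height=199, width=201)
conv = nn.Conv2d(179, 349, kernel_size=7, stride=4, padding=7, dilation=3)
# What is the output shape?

Input shape: (31, 179, 199, 201)
Output shape: (31, 349, 49, 50)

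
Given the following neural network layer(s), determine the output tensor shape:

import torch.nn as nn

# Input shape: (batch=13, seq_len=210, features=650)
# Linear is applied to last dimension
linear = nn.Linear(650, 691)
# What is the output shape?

Input shape: (13, 210, 650)
Output shape: (13, 210, 691)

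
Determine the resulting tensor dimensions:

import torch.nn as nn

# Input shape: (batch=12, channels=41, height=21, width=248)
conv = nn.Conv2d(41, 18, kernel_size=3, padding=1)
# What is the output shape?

Input shape: (12, 41, 21, 248)
Output shape: (12, 18, 21, 248)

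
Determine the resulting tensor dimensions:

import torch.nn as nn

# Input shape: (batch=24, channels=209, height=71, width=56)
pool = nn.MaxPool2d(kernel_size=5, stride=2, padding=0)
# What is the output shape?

Input shape: (24, 209, 71, 56)
Output shape: (24, 209, 34, 26)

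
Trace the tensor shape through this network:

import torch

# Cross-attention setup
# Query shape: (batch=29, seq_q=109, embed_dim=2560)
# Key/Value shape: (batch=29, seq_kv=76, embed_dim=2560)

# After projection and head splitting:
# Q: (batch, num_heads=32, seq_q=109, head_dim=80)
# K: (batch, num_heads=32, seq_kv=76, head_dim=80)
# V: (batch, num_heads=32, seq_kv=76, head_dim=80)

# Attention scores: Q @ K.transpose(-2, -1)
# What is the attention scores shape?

Input shape: (29, 109, 2560)
Output shape: (29, 32, 109, 76)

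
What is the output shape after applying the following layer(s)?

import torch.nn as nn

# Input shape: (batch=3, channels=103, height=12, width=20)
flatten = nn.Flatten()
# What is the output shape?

Input shape: (3, 103, 12, 20)
Output shape: (3, 24720)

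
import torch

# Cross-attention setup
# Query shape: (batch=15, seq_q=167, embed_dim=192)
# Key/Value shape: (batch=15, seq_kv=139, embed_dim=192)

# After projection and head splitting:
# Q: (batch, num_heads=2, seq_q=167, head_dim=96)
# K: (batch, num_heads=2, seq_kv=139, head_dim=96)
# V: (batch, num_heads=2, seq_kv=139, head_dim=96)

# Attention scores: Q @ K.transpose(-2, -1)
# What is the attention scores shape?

Input shape: (15, 167, 192)
Output shape: (15, 2, 167, 139)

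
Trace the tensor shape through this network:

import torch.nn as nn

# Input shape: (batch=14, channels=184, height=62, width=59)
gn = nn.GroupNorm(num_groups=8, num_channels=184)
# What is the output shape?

Input shape: (14, 184, 62, 59)
Output shape: (14, 184, 62, 59)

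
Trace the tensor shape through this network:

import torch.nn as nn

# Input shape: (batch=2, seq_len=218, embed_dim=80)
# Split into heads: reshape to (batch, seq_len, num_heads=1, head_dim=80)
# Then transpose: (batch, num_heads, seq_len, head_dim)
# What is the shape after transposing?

Input shape: (2, 218, 80)
  -> after reshape: (2, 218, 1, 80)
Output shape: (2, 1, 218, 80)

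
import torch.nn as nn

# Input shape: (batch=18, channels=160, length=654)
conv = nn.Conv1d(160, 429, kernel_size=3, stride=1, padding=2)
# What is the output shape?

Input shape: (18, 160, 654)
Output shape: (18, 429, 656)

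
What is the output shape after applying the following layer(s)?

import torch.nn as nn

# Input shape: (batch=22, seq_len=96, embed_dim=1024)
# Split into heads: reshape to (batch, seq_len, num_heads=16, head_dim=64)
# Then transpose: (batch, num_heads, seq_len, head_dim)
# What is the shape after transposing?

Input shape: (22, 96, 1024)
  -> after reshape: (22, 96, 16, 64)
Output shape: (22, 16, 96, 64)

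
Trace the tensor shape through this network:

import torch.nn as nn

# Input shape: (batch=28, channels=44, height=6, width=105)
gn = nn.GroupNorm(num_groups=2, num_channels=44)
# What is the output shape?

Input shape: (28, 44, 6, 105)
Output shape: (28, 44, 6, 105)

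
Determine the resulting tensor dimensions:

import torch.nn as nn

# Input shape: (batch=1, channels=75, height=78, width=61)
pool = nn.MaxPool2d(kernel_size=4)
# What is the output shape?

Input shape: (1, 75, 78, 61)
Output shape: (1, 75, 19, 15)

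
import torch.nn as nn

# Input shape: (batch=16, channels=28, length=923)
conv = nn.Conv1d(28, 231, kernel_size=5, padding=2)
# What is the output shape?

Input shape: (16, 28, 923)
Output shape: (16, 231, 923)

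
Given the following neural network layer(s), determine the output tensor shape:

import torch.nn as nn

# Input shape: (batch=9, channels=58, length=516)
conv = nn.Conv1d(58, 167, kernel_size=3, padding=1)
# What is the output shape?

Input shape: (9, 58, 516)
Output shape: (9, 167, 516)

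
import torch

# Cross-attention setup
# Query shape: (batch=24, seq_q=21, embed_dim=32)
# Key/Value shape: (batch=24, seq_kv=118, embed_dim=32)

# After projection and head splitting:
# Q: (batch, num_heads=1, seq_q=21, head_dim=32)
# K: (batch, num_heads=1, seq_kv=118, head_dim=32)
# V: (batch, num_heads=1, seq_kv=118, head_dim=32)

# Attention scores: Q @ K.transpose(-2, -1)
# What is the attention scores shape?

Input shape: (24, 21, 32)
Output shape: (24, 1, 21, 118)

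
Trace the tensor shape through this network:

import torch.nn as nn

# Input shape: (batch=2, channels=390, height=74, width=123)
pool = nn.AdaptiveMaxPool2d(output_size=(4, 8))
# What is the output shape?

Input shape: (2, 390, 74, 123)
Output shape: (2, 390, 4, 8)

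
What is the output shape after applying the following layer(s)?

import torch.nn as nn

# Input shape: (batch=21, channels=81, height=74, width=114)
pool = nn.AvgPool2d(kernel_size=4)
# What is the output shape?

Input shape: (21, 81, 74, 114)
Output shape: (21, 81, 18, 28)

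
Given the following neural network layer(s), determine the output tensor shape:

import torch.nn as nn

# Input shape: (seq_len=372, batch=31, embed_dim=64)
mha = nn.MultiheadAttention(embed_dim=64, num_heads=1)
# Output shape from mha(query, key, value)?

Input shape: (372, 31, 64)
Output shape: (372, 31, 64)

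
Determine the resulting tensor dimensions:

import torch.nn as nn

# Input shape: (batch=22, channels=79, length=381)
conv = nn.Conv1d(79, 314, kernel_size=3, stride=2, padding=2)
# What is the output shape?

Input shape: (22, 79, 381)
Output shape: (22, 314, 192)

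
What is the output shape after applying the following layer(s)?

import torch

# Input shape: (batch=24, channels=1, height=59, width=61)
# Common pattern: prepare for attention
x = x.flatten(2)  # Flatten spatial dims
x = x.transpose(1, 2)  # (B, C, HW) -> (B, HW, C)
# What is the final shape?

Input shape: (24, 1, 59, 61)
  -> after flatten(2): (24, 1, 3599)
Output shape: (24, 3599, 1)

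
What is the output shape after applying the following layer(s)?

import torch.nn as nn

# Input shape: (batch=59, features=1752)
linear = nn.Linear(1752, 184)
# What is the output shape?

Input shape: (59, 1752)
Output shape: (59, 184)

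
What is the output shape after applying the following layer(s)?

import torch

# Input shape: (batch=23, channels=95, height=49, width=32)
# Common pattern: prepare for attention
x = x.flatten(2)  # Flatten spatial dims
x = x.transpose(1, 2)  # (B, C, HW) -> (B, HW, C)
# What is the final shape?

Input shape: (23, 95, 49, 32)
  -> after flatten(2): (23, 95, 1568)
Output shape: (23, 1568, 95)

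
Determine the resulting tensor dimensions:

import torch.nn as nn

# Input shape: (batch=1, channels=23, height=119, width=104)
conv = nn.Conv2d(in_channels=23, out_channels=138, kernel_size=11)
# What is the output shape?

Input shape: (1, 23, 119, 104)
Output shape: (1, 138, 109, 94)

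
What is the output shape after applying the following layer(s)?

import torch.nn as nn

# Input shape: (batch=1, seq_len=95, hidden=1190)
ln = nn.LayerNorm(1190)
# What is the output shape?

Input shape: (1, 95, 1190)
Output shape: (1, 95, 1190)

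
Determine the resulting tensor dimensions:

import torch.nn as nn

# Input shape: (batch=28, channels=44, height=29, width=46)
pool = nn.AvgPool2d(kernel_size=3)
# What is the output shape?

Input shape: (28, 44, 29, 46)
Output shape: (28, 44, 9, 15)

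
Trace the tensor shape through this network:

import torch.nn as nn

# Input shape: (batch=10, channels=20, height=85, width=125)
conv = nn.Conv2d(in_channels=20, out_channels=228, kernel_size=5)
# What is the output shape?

Input shape: (10, 20, 85, 125)
Output shape: (10, 228, 81, 121)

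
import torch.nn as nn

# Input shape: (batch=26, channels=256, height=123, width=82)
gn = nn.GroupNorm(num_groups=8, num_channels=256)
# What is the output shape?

Input shape: (26, 256, 123, 82)
Output shape: (26, 256, 123, 82)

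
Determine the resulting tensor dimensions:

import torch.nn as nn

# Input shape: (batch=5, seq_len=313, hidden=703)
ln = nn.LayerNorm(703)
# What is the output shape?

Input shape: (5, 313, 703)
Output shape: (5, 313, 703)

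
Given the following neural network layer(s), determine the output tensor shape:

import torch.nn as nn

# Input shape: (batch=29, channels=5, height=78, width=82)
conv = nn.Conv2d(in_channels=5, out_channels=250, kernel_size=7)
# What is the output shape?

Input shape: (29, 5, 78, 82)
Output shape: (29, 250, 72, 76)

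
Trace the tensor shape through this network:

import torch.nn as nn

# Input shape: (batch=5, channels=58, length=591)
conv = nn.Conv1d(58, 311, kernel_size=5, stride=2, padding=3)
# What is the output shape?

Input shape: (5, 58, 591)
Output shape: (5, 311, 297)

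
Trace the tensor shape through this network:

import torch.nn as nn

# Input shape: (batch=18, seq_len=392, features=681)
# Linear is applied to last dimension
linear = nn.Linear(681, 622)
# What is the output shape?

Input shape: (18, 392, 681)
Output shape: (18, 392, 622)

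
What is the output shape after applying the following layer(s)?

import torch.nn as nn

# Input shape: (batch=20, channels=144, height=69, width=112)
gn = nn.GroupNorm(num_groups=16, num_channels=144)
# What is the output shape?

Input shape: (20, 144, 69, 112)
Output shape: (20, 144, 69, 112)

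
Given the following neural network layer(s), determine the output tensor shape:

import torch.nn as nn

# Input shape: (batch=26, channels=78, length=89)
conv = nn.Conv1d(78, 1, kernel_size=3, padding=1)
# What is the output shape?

Input shape: (26, 78, 89)
Output shape: (26, 1, 89)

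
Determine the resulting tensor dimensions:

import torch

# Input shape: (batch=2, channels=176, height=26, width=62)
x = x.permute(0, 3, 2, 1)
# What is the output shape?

Input shape: (2, 176, 26, 62)
Output shape: (2, 62, 26, 176)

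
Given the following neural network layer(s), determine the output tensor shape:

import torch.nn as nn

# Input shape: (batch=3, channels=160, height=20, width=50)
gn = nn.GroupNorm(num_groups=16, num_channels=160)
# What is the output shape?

Input shape: (3, 160, 20, 50)
Output shape: (3, 160, 20, 50)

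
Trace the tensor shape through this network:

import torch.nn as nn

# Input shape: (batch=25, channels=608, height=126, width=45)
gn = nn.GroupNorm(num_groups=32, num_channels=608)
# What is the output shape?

Input shape: (25, 608, 126, 45)
Output shape: (25, 608, 126, 45)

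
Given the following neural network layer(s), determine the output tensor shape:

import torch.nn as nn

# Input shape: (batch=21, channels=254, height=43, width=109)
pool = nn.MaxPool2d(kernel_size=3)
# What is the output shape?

Input shape: (21, 254, 43, 109)
Output shape: (21, 254, 14, 36)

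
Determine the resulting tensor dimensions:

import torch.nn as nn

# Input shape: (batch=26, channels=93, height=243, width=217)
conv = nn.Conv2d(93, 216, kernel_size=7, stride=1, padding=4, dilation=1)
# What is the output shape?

Input shape: (26, 93, 243, 217)
Output shape: (26, 216, 245, 219)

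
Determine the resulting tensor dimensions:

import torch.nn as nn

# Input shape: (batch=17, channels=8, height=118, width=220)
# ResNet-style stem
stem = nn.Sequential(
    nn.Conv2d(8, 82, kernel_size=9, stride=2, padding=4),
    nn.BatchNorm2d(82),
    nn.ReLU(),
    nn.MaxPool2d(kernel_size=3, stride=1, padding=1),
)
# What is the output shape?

Input shape: (17, 8, 118, 220)
  -> after Conv2d 9x9 stride=2: (17, 82, 59, 110)
Output shape: (17, 82, 59, 110)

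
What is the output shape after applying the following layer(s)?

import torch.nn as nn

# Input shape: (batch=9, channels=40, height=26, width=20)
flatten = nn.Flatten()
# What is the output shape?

Input shape: (9, 40, 26, 20)
Output shape: (9, 20800)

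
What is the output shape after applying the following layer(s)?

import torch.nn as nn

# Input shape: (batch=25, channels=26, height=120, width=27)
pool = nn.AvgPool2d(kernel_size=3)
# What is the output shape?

Input shape: (25, 26, 120, 27)
Output shape: (25, 26, 40, 9)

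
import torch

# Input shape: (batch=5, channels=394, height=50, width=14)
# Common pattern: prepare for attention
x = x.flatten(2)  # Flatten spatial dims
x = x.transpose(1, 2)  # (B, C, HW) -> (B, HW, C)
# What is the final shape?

Input shape: (5, 394, 50, 14)
  -> after flatten(2): (5, 394, 700)
Output shape: (5, 700, 394)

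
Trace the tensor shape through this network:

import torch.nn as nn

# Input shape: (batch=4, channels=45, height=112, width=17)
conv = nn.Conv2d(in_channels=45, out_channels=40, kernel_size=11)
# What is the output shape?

Input shape: (4, 45, 112, 17)
Output shape: (4, 40, 102, 7)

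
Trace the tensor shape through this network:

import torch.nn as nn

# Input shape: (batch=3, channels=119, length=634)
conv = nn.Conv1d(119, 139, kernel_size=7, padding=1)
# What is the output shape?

Input shape: (3, 119, 634)
Output shape: (3, 139, 630)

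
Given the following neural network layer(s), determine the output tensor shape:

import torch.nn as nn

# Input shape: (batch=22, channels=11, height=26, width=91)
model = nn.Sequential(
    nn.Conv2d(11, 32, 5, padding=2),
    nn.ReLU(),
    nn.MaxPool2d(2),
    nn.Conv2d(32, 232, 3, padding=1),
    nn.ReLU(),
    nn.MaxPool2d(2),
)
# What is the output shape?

Input shape: (22, 11, 26, 91)
  -> after first Conv2d: (22, 32, 26, 91)
  -> after first MaxPool2d: (22, 32, 13, 45)
  -> after second Conv2d: (22, 232, 13, 45)
Output shape: (22, 232, 6, 22)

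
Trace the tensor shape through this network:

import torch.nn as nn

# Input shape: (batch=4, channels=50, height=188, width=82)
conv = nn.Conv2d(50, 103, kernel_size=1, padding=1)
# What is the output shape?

Input shape: (4, 50, 188, 82)
Output shape: (4, 103, 190, 84)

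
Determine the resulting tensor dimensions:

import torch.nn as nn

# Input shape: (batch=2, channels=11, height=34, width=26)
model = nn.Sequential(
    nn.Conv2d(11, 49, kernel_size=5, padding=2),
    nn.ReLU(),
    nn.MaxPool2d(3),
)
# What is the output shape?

Input shape: (2, 11, 34, 26)
  -> after Conv2d: (2, 49, 34, 26)
  -> after ReLU: (2, 49, 34, 26)
Output shape: (2, 49, 11, 8)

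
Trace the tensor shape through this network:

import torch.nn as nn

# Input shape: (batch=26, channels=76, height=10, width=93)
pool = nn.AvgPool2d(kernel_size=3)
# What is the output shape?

Input shape: (26, 76, 10, 93)
Output shape: (26, 76, 3, 31)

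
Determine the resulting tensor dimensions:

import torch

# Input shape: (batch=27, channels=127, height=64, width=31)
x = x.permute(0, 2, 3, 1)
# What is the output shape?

Input shape: (27, 127, 64, 31)
Output shape: (27, 64, 31, 127)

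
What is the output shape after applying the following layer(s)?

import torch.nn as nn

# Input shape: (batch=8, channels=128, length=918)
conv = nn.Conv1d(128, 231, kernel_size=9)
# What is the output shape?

Input shape: (8, 128, 918)
Output shape: (8, 231, 910)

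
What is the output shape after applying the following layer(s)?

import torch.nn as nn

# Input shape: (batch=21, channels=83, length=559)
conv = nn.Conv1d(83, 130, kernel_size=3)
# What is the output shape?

Input shape: (21, 83, 559)
Output shape: (21, 130, 557)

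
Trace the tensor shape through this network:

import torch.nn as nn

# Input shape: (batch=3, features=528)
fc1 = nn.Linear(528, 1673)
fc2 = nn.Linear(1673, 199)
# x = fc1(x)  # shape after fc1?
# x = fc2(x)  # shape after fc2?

Input shape: (3, 528)
  -> after fc1: (3, 1673)
Output shape: (3, 199)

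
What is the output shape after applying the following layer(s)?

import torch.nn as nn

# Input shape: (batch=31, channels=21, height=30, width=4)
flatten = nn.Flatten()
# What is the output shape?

Input shape: (31, 21, 30, 4)
Output shape: (31, 2520)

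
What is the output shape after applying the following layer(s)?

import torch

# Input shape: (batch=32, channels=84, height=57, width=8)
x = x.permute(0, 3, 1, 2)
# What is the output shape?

Input shape: (32, 84, 57, 8)
Output shape: (32, 8, 84, 57)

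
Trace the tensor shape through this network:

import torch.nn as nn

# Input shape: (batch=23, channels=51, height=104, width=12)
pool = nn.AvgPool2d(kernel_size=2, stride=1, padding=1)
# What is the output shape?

Input shape: (23, 51, 104, 12)
Output shape: (23, 51, 105, 13)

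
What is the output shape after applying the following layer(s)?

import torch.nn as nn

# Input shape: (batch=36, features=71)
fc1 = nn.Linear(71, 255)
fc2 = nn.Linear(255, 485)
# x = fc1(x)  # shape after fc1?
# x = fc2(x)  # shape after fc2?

Input shape: (36, 71)
  -> after fc1: (36, 255)
Output shape: (36, 485)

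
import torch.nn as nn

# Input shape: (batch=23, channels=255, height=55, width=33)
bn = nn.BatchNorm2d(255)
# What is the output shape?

Input shape: (23, 255, 55, 33)
Output shape: (23, 255, 55, 33)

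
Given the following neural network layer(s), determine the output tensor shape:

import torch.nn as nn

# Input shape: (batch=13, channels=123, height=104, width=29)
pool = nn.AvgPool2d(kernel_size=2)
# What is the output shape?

Input shape: (13, 123, 104, 29)
Output shape: (13, 123, 52, 14)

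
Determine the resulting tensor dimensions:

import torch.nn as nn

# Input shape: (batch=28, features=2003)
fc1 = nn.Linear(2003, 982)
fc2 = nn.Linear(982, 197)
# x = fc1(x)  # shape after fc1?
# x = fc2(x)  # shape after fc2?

Input shape: (28, 2003)
  -> after fc1: (28, 982)
Output shape: (28, 197)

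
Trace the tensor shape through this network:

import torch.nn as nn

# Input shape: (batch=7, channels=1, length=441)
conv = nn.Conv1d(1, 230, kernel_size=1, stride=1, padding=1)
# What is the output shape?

Input shape: (7, 1, 441)
Output shape: (7, 230, 443)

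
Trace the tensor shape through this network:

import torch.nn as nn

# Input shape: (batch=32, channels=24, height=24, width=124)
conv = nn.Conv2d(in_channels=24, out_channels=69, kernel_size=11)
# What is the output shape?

Input shape: (32, 24, 24, 124)
Output shape: (32, 69, 14, 114)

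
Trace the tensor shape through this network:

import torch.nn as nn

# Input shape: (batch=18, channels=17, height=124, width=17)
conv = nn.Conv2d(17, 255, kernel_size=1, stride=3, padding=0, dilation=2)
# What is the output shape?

Input shape: (18, 17, 124, 17)
Output shape: (18, 255, 42, 6)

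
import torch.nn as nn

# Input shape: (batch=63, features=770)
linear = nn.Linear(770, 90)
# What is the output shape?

Input shape: (63, 770)
Output shape: (63, 90)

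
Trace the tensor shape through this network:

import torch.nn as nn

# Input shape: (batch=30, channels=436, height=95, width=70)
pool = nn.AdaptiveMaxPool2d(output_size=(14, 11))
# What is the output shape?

Input shape: (30, 436, 95, 70)
Output shape: (30, 436, 14, 11)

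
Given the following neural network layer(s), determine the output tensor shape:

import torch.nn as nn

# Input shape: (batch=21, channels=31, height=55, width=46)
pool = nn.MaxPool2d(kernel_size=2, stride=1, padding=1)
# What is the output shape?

Input shape: (21, 31, 55, 46)
Output shape: (21, 31, 56, 47)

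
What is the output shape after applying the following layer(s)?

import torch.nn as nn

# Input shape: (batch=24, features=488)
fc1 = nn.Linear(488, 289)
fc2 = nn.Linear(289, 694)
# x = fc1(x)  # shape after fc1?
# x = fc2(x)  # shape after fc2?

Input shape: (24, 488)
  -> after fc1: (24, 289)
Output shape: (24, 694)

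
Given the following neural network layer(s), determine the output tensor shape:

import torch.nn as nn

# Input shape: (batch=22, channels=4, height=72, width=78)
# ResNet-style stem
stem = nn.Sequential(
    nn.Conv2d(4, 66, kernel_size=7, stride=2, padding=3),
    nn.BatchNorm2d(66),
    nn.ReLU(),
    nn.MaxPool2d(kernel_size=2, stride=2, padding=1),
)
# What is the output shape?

Input shape: (22, 4, 72, 78)
  -> after Conv2d 7x7 stride=2: (22, 66, 36, 39)
Output shape: (22, 66, 19, 20)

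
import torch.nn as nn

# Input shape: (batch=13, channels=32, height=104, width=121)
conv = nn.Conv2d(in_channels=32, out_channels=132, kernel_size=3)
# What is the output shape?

Input shape: (13, 32, 104, 121)
Output shape: (13, 132, 102, 119)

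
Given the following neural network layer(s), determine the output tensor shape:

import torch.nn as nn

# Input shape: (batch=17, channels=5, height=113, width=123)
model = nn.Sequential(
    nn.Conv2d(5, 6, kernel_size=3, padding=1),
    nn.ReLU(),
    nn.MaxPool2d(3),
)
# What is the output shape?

Input shape: (17, 5, 113, 123)
  -> after Conv2d: (17, 6, 113, 123)
  -> after ReLU: (17, 6, 113, 123)
Output shape: (17, 6, 37, 41)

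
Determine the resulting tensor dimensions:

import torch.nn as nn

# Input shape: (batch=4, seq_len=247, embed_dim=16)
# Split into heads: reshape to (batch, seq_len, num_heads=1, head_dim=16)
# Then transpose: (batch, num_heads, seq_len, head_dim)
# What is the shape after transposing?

Input shape: (4, 247, 16)
  -> after reshape: (4, 247, 1, 16)
Output shape: (4, 1, 247, 16)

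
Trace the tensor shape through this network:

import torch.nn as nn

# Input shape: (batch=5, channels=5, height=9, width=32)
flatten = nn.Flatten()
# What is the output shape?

Input shape: (5, 5, 9, 32)
Output shape: (5, 1440)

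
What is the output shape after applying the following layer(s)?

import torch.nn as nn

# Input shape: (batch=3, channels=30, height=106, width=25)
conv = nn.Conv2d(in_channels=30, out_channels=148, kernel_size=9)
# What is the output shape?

Input shape: (3, 30, 106, 25)
Output shape: (3, 148, 98, 17)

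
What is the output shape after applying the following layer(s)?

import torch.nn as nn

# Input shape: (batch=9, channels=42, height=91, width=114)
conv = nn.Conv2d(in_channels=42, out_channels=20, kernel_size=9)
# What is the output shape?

Input shape: (9, 42, 91, 114)
Output shape: (9, 20, 83, 106)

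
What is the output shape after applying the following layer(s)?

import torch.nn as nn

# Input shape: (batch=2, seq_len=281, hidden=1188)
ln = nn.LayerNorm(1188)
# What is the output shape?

Input shape: (2, 281, 1188)
Output shape: (2, 281, 1188)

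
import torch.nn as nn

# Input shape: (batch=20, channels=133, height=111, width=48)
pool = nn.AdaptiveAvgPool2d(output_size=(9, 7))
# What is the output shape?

Input shape: (20, 133, 111, 48)
Output shape: (20, 133, 9, 7)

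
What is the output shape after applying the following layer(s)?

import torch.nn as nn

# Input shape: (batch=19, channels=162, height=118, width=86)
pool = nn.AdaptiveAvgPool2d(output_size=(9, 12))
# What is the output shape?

Input shape: (19, 162, 118, 86)
Output shape: (19, 162, 9, 12)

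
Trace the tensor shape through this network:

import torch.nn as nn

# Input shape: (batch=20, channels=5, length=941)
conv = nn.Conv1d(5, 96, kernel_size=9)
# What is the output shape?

Input shape: (20, 5, 941)
Output shape: (20, 96, 933)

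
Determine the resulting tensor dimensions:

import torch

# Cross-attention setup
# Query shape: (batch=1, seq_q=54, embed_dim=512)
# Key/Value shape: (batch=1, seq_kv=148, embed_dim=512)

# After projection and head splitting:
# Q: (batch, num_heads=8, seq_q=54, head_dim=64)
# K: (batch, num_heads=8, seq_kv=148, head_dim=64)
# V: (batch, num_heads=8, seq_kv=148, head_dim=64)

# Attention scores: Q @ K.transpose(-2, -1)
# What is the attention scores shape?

Input shape: (1, 54, 512)
Output shape: (1, 8, 54, 148)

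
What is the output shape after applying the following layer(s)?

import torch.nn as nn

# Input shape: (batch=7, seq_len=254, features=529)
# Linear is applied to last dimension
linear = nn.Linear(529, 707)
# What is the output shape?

Input shape: (7, 254, 529)
Output shape: (7, 254, 707)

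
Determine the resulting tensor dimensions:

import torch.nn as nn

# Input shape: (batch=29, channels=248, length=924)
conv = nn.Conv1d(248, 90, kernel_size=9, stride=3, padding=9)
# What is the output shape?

Input shape: (29, 248, 924)
Output shape: (29, 90, 312)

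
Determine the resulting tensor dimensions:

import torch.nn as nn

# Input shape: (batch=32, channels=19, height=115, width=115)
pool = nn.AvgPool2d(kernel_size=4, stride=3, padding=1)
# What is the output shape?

Input shape: (32, 19, 115, 115)
Output shape: (32, 19, 38, 38)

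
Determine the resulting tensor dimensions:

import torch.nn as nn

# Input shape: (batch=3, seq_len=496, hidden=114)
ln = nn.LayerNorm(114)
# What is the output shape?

Input shape: (3, 496, 114)
Output shape: (3, 496, 114)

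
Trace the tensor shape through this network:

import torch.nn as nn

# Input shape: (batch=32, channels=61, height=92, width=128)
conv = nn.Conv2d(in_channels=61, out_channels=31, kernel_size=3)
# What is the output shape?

Input shape: (32, 61, 92, 128)
Output shape: (32, 31, 90, 126)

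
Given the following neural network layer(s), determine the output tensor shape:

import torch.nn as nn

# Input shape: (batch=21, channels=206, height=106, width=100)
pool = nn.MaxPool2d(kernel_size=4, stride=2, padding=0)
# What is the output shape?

Input shape: (21, 206, 106, 100)
Output shape: (21, 206, 52, 49)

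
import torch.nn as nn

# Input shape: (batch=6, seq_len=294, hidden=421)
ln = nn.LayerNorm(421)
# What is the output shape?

Input shape: (6, 294, 421)
Output shape: (6, 294, 421)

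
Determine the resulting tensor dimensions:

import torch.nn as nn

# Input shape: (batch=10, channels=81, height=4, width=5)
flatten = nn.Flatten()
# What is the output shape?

Input shape: (10, 81, 4, 5)
Output shape: (10, 1620)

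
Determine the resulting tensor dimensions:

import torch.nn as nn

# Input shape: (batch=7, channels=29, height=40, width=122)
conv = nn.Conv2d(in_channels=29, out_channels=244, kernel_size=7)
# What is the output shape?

Input shape: (7, 29, 40, 122)
Output shape: (7, 244, 34, 116)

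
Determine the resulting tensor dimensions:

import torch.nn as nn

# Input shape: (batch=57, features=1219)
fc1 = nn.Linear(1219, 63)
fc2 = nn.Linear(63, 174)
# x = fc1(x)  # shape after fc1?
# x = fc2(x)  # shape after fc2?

Input shape: (57, 1219)
  -> after fc1: (57, 63)
Output shape: (57, 174)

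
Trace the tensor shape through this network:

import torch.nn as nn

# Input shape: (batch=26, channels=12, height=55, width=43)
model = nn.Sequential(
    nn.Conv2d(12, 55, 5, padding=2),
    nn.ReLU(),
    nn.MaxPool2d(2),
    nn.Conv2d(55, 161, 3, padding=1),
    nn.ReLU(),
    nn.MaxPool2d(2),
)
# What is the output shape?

Input shape: (26, 12, 55, 43)
  -> after first Conv2d: (26, 55, 55, 43)
  -> after first MaxPool2d: (26, 55, 27, 21)
  -> after second Conv2d: (26, 161, 27, 21)
Output shape: (26, 161, 13, 10)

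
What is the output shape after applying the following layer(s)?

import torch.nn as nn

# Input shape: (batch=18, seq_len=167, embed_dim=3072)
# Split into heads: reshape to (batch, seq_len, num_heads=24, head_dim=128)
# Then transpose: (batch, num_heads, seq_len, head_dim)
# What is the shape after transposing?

Input shape: (18, 167, 3072)
  -> after reshape: (18, 167, 24, 128)
Output shape: (18, 24, 167, 128)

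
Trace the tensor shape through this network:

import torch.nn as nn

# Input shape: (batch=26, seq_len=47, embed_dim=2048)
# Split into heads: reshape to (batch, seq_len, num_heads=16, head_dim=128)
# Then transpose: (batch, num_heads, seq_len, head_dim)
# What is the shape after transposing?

Input shape: (26, 47, 2048)
  -> after reshape: (26, 47, 16, 128)
Output shape: (26, 16, 47, 128)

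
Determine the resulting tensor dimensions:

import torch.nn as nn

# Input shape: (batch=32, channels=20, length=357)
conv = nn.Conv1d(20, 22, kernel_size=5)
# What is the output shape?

Input shape: (32, 20, 357)
Output shape: (32, 22, 353)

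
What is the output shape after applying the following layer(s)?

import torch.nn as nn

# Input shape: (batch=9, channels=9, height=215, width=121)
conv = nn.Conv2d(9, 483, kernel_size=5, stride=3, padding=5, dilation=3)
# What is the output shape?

Input shape: (9, 9, 215, 121)
Output shape: (9, 483, 71, 40)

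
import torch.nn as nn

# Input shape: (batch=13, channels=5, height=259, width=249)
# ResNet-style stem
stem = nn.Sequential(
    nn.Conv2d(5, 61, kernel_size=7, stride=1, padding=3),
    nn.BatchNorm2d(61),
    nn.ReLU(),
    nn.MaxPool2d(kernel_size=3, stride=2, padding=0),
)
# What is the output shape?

Input shape: (13, 5, 259, 249)
  -> after Conv2d 7x7 stride=1: (13, 61, 259, 249)
Output shape: (13, 61, 129, 124)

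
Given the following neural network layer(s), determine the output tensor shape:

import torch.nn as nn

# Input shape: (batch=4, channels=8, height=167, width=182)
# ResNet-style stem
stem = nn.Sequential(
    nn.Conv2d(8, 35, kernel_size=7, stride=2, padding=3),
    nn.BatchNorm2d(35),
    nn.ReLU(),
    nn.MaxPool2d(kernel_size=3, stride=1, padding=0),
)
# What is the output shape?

Input shape: (4, 8, 167, 182)
  -> after Conv2d 7x7 stride=2: (4, 35, 84, 91)
Output shape: (4, 35, 82, 89)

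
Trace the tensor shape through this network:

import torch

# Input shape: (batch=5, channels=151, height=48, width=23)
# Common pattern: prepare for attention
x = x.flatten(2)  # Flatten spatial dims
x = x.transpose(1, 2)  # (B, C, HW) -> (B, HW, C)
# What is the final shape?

Input shape: (5, 151, 48, 23)
  -> after flatten(2): (5, 151, 1104)
Output shape: (5, 1104, 151)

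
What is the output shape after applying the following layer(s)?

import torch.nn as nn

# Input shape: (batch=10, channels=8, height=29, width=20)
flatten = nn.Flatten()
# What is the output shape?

Input shape: (10, 8, 29, 20)
Output shape: (10, 4640)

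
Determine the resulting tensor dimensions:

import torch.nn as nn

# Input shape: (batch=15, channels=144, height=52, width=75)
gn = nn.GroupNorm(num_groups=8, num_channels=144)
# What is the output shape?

Input shape: (15, 144, 52, 75)
Output shape: (15, 144, 52, 75)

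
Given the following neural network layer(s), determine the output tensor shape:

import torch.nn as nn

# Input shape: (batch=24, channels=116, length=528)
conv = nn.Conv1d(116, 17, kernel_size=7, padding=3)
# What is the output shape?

Input shape: (24, 116, 528)
Output shape: (24, 17, 528)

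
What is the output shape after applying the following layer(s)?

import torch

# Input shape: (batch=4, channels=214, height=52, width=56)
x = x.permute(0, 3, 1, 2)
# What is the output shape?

Input shape: (4, 214, 52, 56)
Output shape: (4, 56, 214, 52)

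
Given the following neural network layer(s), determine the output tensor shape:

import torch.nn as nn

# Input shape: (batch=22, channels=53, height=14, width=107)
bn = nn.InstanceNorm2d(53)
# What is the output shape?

Input shape: (22, 53, 14, 107)
Output shape: (22, 53, 14, 107)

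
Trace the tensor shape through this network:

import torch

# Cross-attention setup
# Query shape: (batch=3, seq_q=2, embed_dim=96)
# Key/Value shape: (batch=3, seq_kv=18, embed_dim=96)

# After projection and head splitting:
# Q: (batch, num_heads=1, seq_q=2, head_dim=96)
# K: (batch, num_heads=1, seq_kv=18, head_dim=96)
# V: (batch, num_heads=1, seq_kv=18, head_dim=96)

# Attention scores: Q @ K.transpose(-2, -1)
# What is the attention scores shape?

Input shape: (3, 2, 96)
Output shape: (3, 1, 2, 18)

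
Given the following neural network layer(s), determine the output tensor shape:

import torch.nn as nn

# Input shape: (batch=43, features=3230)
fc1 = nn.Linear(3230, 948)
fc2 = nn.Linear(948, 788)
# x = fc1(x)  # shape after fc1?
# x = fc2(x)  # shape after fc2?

Input shape: (43, 3230)
  -> after fc1: (43, 948)
Output shape: (43, 788)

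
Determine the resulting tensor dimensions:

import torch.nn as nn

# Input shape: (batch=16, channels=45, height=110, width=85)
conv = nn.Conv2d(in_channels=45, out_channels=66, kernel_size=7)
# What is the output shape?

Input shape: (16, 45, 110, 85)
Output shape: (16, 66, 104, 79)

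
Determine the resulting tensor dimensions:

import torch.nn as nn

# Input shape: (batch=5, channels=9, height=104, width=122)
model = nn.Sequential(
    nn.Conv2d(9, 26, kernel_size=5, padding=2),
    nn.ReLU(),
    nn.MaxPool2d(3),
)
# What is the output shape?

Input shape: (5, 9, 104, 122)
  -> after Conv2d: (5, 26, 104, 122)
  -> after ReLU: (5, 26, 104, 122)
Output shape: (5, 26, 34, 40)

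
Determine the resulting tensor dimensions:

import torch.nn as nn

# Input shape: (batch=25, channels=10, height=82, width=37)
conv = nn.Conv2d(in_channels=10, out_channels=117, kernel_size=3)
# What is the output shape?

Input shape: (25, 10, 82, 37)
Output shape: (25, 117, 80, 35)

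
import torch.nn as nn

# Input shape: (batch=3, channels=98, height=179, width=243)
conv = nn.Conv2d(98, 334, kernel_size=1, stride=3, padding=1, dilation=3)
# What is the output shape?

Input shape: (3, 98, 179, 243)
Output shape: (3, 334, 61, 82)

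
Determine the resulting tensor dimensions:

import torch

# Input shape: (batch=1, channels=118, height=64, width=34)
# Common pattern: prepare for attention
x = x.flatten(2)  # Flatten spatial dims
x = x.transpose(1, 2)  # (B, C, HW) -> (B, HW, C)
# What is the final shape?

Input shape: (1, 118, 64, 34)
  -> after flatten(2): (1, 118, 2176)
Output shape: (1, 2176, 118)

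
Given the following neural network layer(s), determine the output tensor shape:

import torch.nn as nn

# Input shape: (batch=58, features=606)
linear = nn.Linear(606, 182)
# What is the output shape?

Input shape: (58, 606)
Output shape: (58, 182)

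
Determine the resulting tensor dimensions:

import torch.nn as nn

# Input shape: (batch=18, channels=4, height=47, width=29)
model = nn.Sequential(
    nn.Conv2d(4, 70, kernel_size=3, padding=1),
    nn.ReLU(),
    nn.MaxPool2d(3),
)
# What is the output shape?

Input shape: (18, 4, 47, 29)
  -> after Conv2d: (18, 70, 47, 29)
  -> after ReLU: (18, 70, 47, 29)
Output shape: (18, 70, 15, 9)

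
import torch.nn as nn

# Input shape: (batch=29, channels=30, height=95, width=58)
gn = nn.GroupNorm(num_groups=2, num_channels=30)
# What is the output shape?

Input shape: (29, 30, 95, 58)
Output shape: (29, 30, 95, 58)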